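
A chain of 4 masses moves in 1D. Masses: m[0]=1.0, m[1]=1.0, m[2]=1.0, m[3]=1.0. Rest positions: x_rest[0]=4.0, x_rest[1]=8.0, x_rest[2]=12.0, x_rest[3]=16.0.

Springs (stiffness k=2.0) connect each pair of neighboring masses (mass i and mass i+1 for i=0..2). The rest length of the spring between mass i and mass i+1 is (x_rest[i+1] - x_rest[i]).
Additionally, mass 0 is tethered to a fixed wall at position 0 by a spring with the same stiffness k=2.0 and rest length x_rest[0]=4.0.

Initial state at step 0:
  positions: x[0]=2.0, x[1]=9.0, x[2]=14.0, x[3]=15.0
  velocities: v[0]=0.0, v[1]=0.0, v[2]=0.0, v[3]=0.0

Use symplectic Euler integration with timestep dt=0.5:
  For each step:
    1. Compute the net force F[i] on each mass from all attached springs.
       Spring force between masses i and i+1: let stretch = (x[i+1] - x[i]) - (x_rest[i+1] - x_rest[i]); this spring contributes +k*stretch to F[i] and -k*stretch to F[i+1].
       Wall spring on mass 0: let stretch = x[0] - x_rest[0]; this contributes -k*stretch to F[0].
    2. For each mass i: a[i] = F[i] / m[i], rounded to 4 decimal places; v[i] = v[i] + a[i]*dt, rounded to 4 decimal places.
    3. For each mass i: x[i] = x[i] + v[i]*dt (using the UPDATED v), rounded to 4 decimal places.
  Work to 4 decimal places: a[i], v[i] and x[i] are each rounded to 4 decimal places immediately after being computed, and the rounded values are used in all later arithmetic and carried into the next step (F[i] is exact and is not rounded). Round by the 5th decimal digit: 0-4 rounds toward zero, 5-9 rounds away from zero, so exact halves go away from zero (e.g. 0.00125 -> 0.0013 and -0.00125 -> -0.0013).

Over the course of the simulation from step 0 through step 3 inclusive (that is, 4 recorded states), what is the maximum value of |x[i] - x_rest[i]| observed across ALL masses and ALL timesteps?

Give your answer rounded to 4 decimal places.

Step 0: x=[2.0000 9.0000 14.0000 15.0000] v=[0.0000 0.0000 0.0000 0.0000]
Step 1: x=[4.5000 8.0000 12.0000 16.5000] v=[5.0000 -2.0000 -4.0000 3.0000]
Step 2: x=[6.5000 7.2500 10.2500 17.7500] v=[4.0000 -1.5000 -3.5000 2.5000]
Step 3: x=[5.6250 7.6250 10.7500 17.2500] v=[-1.7500 0.7500 1.0000 -1.0000]
Max displacement = 2.5000

Answer: 2.5000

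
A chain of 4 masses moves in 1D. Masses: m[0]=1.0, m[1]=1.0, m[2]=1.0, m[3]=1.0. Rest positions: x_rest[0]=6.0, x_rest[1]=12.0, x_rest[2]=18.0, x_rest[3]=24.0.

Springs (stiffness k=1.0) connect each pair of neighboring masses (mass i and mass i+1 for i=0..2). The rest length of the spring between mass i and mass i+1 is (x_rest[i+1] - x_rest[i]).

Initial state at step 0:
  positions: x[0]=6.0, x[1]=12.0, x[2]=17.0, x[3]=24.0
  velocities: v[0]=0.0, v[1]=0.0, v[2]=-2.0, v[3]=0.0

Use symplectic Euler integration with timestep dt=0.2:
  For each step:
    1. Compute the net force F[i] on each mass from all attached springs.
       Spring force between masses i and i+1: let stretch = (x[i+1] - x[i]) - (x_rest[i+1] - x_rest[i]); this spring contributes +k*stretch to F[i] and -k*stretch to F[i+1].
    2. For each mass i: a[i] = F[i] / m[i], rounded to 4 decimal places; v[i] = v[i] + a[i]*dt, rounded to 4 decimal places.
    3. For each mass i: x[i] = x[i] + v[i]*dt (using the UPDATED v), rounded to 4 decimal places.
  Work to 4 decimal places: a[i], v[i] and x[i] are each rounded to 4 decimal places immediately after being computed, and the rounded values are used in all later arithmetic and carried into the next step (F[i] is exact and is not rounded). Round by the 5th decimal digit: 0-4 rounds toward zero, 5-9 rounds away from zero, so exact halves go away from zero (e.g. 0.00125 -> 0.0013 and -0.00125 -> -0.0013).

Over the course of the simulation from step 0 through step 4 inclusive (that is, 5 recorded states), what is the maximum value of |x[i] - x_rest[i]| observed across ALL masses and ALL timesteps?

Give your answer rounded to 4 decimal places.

Step 0: x=[6.0000 12.0000 17.0000 24.0000] v=[0.0000 0.0000 -2.0000 0.0000]
Step 1: x=[6.0000 11.9600 16.6800 23.9600] v=[0.0000 -0.2000 -1.6000 -0.2000]
Step 2: x=[5.9984 11.8704 16.4624 23.8688] v=[-0.0080 -0.4480 -1.0880 -0.4560]
Step 3: x=[5.9917 11.7296 16.3574 23.7213] v=[-0.0336 -0.7040 -0.5251 -0.7373]
Step 4: x=[5.9745 11.5444 16.3618 23.5193] v=[-0.0860 -0.9260 0.0221 -1.0101]
Max displacement = 1.6426

Answer: 1.6426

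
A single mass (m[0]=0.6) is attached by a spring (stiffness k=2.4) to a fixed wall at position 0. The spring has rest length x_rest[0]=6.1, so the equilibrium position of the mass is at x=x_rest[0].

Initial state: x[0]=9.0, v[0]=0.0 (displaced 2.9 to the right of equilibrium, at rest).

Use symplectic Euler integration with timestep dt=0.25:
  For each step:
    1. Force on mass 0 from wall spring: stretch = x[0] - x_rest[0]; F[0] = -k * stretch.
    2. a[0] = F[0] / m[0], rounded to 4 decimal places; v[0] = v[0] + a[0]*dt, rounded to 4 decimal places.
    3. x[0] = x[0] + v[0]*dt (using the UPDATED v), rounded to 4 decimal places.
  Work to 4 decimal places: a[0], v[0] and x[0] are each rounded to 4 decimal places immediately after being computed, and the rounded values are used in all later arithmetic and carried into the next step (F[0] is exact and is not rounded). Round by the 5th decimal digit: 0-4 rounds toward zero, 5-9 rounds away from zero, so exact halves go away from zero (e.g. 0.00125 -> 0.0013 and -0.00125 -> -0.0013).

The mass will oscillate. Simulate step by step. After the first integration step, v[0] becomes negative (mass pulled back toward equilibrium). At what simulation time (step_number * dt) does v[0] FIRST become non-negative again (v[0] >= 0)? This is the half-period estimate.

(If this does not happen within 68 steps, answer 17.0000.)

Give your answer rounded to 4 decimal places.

Step 0: x=[9.0000] v=[0.0000]
Step 1: x=[8.2750] v=[-2.9000]
Step 2: x=[7.0063] v=[-5.0750]
Step 3: x=[5.5110] v=[-5.9813]
Step 4: x=[4.1629] v=[-5.3923]
Step 5: x=[3.2991] v=[-3.4552]
Step 6: x=[3.1355] v=[-0.6543]
Step 7: x=[3.7131] v=[2.3102]
First v>=0 after going negative at step 7, time=1.7500

Answer: 1.7500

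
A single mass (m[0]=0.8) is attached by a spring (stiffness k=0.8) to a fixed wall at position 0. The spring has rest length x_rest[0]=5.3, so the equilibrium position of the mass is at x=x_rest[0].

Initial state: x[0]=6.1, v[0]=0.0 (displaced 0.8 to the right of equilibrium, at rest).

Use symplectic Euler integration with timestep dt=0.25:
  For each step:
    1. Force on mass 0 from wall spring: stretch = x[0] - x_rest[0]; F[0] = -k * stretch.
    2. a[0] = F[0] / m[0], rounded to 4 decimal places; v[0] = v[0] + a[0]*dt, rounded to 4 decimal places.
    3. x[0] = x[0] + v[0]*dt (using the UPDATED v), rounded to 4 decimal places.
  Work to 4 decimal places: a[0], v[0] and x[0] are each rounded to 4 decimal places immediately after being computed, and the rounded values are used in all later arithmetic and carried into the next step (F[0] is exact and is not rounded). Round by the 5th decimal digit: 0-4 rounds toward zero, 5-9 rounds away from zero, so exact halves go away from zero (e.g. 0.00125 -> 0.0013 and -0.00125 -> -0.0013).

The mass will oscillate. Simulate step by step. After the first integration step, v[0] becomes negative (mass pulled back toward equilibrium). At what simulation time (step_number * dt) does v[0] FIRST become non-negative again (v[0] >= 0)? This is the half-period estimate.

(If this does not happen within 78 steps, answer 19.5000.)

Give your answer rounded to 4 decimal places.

Step 0: x=[6.1000] v=[0.0000]
Step 1: x=[6.0500] v=[-0.2000]
Step 2: x=[5.9531] v=[-0.3875]
Step 3: x=[5.8154] v=[-0.5508]
Step 4: x=[5.6455] v=[-0.6797]
Step 5: x=[5.4540] v=[-0.7661]
Step 6: x=[5.2529] v=[-0.8046]
Step 7: x=[5.0547] v=[-0.7928]
Step 8: x=[4.8718] v=[-0.7315]
Step 9: x=[4.7157] v=[-0.6245]
Step 10: x=[4.5961] v=[-0.4784]
Step 11: x=[4.5205] v=[-0.3024]
Step 12: x=[4.4936] v=[-0.1075]
Step 13: x=[4.5171] v=[0.0941]
First v>=0 after going negative at step 13, time=3.2500

Answer: 3.2500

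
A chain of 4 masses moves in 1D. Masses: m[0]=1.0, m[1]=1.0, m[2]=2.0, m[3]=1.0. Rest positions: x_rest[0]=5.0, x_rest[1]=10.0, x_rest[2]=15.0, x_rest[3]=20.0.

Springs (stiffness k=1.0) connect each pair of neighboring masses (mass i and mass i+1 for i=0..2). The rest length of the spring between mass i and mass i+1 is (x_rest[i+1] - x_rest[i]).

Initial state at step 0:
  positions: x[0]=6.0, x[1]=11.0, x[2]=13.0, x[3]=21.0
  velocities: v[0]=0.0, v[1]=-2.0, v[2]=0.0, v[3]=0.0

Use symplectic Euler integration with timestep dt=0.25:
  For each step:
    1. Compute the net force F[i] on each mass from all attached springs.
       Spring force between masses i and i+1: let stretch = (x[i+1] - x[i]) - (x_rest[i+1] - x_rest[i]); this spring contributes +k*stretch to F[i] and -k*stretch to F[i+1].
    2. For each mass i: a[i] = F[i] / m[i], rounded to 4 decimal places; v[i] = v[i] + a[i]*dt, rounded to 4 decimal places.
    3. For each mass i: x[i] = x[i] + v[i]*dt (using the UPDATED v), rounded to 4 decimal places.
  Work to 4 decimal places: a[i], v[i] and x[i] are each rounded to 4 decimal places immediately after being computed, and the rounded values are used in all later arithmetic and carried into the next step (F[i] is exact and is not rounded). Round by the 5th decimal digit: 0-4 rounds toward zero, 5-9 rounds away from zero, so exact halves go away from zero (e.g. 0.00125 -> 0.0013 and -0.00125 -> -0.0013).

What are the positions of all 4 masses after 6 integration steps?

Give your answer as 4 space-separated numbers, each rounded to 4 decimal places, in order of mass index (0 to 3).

Answer: 4.5991 7.6727 15.1505 18.4274

Derivation:
Step 0: x=[6.0000 11.0000 13.0000 21.0000] v=[0.0000 -2.0000 0.0000 0.0000]
Step 1: x=[6.0000 10.3125 13.1875 20.8125] v=[0.0000 -2.7500 0.7500 -0.7500]
Step 2: x=[5.9570 9.5352 13.5235 20.4609] v=[-0.1719 -3.1094 1.3438 -1.4063]
Step 3: x=[5.8252 8.7835 13.9516 19.9882] v=[-0.5274 -3.0069 1.7125 -1.8907]
Step 4: x=[5.5658 8.1699 14.4069 19.4507] v=[-1.0378 -2.4545 1.8211 -2.1499]
Step 5: x=[5.1566 7.7833 14.8249 18.9105] v=[-1.6368 -1.5463 1.6720 -2.1609]
Step 6: x=[4.5991 7.6727 15.1505 18.4274] v=[-2.2301 -0.4426 1.3025 -1.9323]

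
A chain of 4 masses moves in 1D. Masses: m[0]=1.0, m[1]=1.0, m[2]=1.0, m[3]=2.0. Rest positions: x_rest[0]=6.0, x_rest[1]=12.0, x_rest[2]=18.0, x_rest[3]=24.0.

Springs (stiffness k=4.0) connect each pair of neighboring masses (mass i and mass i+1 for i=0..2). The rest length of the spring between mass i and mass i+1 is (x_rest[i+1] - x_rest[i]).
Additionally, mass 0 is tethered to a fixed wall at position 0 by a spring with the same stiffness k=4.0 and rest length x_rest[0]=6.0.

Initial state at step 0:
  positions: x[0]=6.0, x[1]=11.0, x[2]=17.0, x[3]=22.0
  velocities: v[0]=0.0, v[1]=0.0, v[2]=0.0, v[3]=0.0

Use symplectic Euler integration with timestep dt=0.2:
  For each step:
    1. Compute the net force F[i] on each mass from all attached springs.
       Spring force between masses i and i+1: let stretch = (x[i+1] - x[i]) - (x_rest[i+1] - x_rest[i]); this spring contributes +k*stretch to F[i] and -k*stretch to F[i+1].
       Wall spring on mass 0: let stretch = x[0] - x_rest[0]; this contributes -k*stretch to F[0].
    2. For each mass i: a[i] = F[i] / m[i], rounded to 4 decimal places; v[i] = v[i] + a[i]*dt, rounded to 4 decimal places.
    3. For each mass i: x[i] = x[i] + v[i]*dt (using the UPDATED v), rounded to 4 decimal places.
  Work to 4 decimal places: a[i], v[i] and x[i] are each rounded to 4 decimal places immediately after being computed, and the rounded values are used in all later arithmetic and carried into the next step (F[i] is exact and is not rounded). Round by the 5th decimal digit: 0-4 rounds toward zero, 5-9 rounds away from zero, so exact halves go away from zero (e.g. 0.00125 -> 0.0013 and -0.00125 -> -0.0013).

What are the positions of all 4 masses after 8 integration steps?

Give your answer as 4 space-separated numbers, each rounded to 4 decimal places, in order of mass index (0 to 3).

Answer: 5.6238 10.6642 17.3633 23.2120

Derivation:
Step 0: x=[6.0000 11.0000 17.0000 22.0000] v=[0.0000 0.0000 0.0000 0.0000]
Step 1: x=[5.8400 11.1600 16.8400 22.0800] v=[-0.8000 0.8000 -0.8000 0.4000]
Step 2: x=[5.5968 11.3776 16.6096 22.2208] v=[-1.2160 1.0880 -1.1520 0.7040]
Step 3: x=[5.3830 11.5074 16.4399 22.3927] v=[-1.0688 0.6490 -0.8486 0.8595]
Step 4: x=[5.2879 11.4465 16.4334 22.5684] v=[-0.4757 -0.3045 -0.0324 0.8784]
Step 5: x=[5.3321 11.1981 16.6106 22.7333] v=[0.2209 -1.2419 0.8861 0.8244]
Step 6: x=[5.4617 10.8772 16.9015 22.8884] v=[0.6480 -1.6047 1.4543 0.7753]
Step 7: x=[5.5839 10.6537 17.1864 23.0445] v=[0.6110 -1.1177 1.4244 0.7805]
Step 8: x=[5.6238 10.6642 17.3633 23.2120] v=[0.1997 0.0526 0.8847 0.8373]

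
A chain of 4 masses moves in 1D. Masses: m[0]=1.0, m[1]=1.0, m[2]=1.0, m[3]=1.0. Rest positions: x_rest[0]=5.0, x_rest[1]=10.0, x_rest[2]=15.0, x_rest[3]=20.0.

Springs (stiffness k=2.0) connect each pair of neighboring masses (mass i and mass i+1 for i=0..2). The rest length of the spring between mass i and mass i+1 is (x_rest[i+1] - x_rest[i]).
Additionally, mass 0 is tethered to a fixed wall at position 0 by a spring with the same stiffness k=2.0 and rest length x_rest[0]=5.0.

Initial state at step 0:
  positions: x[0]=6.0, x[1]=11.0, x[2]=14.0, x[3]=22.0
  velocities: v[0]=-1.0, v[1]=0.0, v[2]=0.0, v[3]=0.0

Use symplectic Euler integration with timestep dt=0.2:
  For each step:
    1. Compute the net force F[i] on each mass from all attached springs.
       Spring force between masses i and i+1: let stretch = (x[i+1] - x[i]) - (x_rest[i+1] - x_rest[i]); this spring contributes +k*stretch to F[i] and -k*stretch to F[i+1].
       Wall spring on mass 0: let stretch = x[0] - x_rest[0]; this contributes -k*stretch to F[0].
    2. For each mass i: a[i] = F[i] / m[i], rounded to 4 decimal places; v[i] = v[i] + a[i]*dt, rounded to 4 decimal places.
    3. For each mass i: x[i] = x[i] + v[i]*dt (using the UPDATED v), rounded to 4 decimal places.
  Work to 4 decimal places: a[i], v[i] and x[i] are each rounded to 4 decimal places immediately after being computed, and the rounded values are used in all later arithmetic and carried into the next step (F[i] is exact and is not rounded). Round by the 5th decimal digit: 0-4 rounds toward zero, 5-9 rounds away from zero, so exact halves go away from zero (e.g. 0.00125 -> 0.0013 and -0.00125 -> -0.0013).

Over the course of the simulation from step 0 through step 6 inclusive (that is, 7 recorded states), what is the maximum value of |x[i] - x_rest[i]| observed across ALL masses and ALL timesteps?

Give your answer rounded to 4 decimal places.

Step 0: x=[6.0000 11.0000 14.0000 22.0000] v=[-1.0000 0.0000 0.0000 0.0000]
Step 1: x=[5.7200 10.8400 14.4000 21.7600] v=[-1.4000 -0.8000 2.0000 -1.2000]
Step 2: x=[5.3920 10.5552 15.1040 21.3312] v=[-1.6400 -1.4240 3.5200 -2.1440]
Step 3: x=[5.0457 10.2212 15.9423 20.8042] v=[-1.7315 -1.6698 4.1914 -2.6349]
Step 4: x=[4.7098 9.9309 16.7118 20.2883] v=[-1.6796 -1.4516 3.8477 -2.5797]
Step 5: x=[4.4148 9.7654 17.2250 19.8862] v=[-1.4751 -0.8277 2.5659 -2.0103]
Step 6: x=[4.1946 9.7686 17.3543 19.6712] v=[-1.1008 0.0159 0.6465 -1.0748]
Max displacement = 2.3543

Answer: 2.3543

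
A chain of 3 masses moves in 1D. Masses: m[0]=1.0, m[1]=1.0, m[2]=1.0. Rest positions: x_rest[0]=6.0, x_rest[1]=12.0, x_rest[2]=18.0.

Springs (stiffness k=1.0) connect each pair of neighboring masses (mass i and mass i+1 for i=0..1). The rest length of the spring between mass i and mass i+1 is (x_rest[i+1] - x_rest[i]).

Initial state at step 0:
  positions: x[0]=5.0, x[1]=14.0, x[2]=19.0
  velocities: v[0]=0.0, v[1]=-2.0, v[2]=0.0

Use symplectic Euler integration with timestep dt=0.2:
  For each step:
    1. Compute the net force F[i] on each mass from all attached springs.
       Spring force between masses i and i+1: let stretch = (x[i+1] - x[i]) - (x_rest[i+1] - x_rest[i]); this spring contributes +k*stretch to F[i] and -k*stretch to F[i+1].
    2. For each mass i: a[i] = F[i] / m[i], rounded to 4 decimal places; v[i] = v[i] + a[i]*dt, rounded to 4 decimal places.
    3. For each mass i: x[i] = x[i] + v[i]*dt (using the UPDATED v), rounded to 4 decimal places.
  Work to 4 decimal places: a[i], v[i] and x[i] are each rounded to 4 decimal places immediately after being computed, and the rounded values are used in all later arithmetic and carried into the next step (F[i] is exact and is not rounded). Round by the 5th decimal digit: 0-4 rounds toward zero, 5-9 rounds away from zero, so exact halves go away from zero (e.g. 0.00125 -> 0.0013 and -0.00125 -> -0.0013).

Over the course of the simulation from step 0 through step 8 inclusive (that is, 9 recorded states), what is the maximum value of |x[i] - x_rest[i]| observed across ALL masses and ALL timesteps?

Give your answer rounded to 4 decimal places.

Step 0: x=[5.0000 14.0000 19.0000] v=[0.0000 -2.0000 0.0000]
Step 1: x=[5.1200 13.4400 19.0400] v=[0.6000 -2.8000 0.2000]
Step 2: x=[5.3328 12.7712 19.0960] v=[1.0640 -3.3440 0.2800]
Step 3: x=[5.6031 12.0579 19.1390] v=[1.3517 -3.5667 0.2150]
Step 4: x=[5.8916 11.3696 19.1388] v=[1.4427 -3.4414 -0.0012]
Step 5: x=[6.1593 10.7730 19.0678] v=[1.3383 -2.9832 -0.3550]
Step 6: x=[6.3715 10.3236 18.9050] v=[1.0610 -2.2470 -0.8140]
Step 7: x=[6.5018 10.0594 18.6389] v=[0.6514 -1.3211 -1.3303]
Step 8: x=[6.5344 9.9961 18.2697] v=[0.1629 -0.3167 -1.8462]
Max displacement = 2.0039

Answer: 2.0039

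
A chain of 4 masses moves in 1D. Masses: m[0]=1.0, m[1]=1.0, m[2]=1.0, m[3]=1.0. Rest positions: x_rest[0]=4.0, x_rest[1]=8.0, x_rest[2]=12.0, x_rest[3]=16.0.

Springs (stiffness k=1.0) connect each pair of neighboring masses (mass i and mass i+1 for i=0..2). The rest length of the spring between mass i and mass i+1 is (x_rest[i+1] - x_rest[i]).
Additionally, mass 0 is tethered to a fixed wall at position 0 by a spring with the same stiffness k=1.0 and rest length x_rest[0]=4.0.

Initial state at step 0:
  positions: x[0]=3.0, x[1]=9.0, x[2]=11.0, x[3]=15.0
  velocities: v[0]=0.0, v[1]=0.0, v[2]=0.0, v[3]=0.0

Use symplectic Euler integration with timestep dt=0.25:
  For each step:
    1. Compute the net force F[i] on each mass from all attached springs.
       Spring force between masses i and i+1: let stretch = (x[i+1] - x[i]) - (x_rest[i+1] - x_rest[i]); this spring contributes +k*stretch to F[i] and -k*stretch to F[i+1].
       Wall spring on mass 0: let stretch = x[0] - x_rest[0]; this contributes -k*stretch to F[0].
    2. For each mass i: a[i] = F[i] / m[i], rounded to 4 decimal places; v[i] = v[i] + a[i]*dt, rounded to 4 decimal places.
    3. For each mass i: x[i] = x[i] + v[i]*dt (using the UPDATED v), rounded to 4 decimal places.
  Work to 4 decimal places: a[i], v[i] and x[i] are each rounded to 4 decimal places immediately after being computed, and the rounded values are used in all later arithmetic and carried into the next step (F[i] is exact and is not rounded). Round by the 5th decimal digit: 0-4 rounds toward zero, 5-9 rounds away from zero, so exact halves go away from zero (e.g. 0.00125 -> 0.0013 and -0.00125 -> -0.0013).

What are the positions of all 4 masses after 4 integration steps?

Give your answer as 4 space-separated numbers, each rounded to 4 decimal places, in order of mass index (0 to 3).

Answer: 4.3439 7.1889 11.8326 15.1007

Derivation:
Step 0: x=[3.0000 9.0000 11.0000 15.0000] v=[0.0000 0.0000 0.0000 0.0000]
Step 1: x=[3.1875 8.7500 11.1250 15.0000] v=[0.7500 -1.0000 0.5000 0.0000]
Step 2: x=[3.5235 8.3008 11.3438 15.0078] v=[1.3438 -1.7969 0.8750 0.0313]
Step 3: x=[3.9378 7.7432 11.6014 15.0366] v=[1.6573 -2.2305 1.0303 0.1153]
Step 4: x=[4.3439 7.1889 11.8326 15.1007] v=[1.6242 -2.2173 0.9246 0.2565]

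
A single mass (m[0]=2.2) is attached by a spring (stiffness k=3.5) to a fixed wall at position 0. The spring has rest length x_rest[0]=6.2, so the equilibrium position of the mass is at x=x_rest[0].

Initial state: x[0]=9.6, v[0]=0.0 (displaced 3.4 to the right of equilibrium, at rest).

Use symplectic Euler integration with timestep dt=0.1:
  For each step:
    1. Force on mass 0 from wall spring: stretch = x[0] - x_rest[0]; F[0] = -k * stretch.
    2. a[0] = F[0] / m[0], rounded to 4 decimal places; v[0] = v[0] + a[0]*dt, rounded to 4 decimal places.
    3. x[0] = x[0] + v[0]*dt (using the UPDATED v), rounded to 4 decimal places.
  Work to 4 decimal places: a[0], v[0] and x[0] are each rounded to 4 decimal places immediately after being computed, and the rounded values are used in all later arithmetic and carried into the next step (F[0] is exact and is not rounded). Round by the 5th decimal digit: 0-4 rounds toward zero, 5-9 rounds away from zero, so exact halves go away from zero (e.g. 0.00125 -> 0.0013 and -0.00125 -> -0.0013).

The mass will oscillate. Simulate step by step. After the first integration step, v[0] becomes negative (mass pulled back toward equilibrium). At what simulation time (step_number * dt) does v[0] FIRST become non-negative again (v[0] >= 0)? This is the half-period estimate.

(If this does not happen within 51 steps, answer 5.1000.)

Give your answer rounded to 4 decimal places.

Step 0: x=[9.6000] v=[0.0000]
Step 1: x=[9.5459] v=[-0.5409]
Step 2: x=[9.4386] v=[-1.0732]
Step 3: x=[9.2798] v=[-1.5884]
Step 4: x=[9.0720] v=[-2.0784]
Step 5: x=[8.8185] v=[-2.5353]
Step 6: x=[8.5233] v=[-2.9519]
Step 7: x=[8.1912] v=[-3.3215]
Step 8: x=[7.8274] v=[-3.6383]
Step 9: x=[7.4377] v=[-3.8972]
Step 10: x=[7.0283] v=[-4.0941]
Step 11: x=[6.6057] v=[-4.2259]
Step 12: x=[6.1767] v=[-4.2904]
Step 13: x=[5.7480] v=[-4.2867]
Step 14: x=[5.3265] v=[-4.2148]
Step 15: x=[4.9189] v=[-4.0758]
Step 16: x=[4.5317] v=[-3.8720]
Step 17: x=[4.1710] v=[-3.6066]
Step 18: x=[3.8426] v=[-3.2838]
Step 19: x=[3.5517] v=[-2.9088]
Step 20: x=[3.3030] v=[-2.4875]
Step 21: x=[3.1003] v=[-2.0266]
Step 22: x=[2.9470] v=[-1.5335]
Step 23: x=[2.8454] v=[-1.0160]
Step 24: x=[2.7972] v=[-0.4823]
Step 25: x=[2.8031] v=[0.0591]
First v>=0 after going negative at step 25, time=2.5000

Answer: 2.5000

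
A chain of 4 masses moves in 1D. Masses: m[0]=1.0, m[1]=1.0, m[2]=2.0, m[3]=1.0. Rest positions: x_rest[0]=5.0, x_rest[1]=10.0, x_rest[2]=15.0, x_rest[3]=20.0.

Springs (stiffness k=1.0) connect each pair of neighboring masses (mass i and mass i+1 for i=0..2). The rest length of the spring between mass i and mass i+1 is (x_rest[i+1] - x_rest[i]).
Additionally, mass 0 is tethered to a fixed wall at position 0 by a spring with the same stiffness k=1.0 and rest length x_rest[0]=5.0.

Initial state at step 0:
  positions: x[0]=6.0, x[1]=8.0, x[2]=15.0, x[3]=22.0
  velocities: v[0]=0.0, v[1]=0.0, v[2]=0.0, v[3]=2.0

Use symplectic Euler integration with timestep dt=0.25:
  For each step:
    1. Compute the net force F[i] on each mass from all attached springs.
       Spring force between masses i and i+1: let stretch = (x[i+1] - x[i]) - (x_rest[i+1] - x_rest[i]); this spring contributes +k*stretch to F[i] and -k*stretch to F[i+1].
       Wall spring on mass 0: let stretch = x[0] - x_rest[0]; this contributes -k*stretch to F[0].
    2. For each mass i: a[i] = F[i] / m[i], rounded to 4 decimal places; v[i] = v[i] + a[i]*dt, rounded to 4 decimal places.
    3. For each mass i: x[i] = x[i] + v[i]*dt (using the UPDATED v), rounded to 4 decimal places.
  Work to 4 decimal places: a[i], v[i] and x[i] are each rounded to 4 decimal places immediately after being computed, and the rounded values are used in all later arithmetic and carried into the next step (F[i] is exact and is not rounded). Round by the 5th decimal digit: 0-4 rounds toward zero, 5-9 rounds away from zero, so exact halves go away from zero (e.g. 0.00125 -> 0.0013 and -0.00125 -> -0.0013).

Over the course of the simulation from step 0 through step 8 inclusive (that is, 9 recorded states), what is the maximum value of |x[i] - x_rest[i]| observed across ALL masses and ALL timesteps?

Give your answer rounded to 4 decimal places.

Step 0: x=[6.0000 8.0000 15.0000 22.0000] v=[0.0000 0.0000 0.0000 2.0000]
Step 1: x=[5.7500 8.3125 15.0000 22.3750] v=[-1.0000 1.2500 0.0000 1.5000]
Step 2: x=[5.3008 8.8828 15.0215 22.6016] v=[-1.7969 2.2813 0.0860 0.9063]
Step 3: x=[4.7442 9.6129 15.0881 22.6669] v=[-2.2266 2.9205 0.2662 0.2613]
Step 4: x=[4.1953 10.3809 15.2204 22.5711] v=[-2.1955 3.0721 0.5292 -0.3834]
Step 5: x=[3.7708 11.0648 15.4312 22.3283] v=[-1.6979 2.7356 0.8431 -0.9711]
Step 6: x=[3.5665 11.5657 15.7211 21.9670] v=[-0.8171 2.0037 1.1595 -1.4454]
Step 7: x=[3.6393 11.8264 16.0763 21.5278] v=[0.2911 1.0428 1.4208 -1.7569]
Step 8: x=[3.9963 11.8410 16.4691 21.0604] v=[1.4281 0.0585 1.5710 -1.8698]
Max displacement = 2.6669

Answer: 2.6669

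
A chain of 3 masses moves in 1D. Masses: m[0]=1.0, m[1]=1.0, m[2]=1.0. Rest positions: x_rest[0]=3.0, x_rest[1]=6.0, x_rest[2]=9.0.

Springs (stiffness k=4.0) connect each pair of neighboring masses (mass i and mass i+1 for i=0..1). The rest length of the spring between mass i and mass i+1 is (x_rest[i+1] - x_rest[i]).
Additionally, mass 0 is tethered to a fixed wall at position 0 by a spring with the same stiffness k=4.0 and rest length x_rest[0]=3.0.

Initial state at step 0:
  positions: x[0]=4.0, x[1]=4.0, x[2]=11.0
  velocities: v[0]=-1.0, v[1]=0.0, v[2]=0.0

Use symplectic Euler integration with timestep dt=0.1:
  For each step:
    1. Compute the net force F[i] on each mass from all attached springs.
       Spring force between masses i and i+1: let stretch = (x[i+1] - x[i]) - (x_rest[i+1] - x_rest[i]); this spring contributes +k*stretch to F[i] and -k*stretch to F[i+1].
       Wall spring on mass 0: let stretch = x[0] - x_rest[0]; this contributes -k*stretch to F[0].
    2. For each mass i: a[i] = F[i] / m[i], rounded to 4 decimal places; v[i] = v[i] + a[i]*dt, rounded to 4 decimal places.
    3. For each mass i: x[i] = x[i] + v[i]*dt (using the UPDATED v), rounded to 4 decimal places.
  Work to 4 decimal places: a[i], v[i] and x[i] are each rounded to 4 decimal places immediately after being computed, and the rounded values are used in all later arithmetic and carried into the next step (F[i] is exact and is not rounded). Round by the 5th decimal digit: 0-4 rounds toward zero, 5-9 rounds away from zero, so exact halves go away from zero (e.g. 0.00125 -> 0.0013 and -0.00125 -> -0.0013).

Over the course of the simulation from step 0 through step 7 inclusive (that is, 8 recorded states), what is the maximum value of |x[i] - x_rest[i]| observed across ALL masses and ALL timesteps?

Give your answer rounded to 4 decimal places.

Step 0: x=[4.0000 4.0000 11.0000] v=[-1.0000 0.0000 0.0000]
Step 1: x=[3.7400 4.2800 10.8400] v=[-2.6000 2.8000 -1.6000]
Step 2: x=[3.3520 4.8008 10.5376] v=[-3.8800 5.2080 -3.0240]
Step 3: x=[2.8879 5.4931 10.1257] v=[-4.6413 6.9232 -4.1187]
Step 4: x=[2.4125 6.2665 9.6485] v=[-4.7544 7.7342 -4.7717]
Step 5: x=[1.9947 7.0210 9.1561] v=[-4.1778 7.5454 -4.9245]
Step 6: x=[1.6982 7.6599 8.6983] v=[-2.9652 6.3889 -4.5785]
Step 7: x=[1.5722 8.1019 8.3189] v=[-1.2598 4.4196 -3.7939]
Max displacement = 2.1019

Answer: 2.1019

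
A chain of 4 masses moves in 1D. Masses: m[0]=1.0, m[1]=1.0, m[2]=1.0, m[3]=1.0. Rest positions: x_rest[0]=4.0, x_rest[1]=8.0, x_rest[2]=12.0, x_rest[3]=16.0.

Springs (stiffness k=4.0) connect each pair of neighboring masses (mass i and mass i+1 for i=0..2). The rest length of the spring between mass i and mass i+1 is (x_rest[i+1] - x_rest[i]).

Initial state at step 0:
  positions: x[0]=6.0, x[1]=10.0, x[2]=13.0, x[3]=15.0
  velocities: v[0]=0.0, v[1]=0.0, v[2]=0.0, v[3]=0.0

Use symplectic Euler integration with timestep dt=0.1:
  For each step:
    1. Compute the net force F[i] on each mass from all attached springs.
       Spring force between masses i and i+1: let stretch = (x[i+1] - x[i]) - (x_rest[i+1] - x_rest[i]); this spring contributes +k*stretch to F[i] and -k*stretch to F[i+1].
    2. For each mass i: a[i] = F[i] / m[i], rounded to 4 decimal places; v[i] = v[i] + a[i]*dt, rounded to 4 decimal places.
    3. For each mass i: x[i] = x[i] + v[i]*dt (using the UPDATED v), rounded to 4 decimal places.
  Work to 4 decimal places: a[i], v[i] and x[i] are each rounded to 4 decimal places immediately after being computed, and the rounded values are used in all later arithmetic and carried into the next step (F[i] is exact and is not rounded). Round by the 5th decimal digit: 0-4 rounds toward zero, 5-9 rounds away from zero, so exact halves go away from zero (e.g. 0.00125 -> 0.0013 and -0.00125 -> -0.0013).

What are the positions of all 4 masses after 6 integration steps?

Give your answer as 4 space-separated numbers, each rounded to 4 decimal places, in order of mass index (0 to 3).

Step 0: x=[6.0000 10.0000 13.0000 15.0000] v=[0.0000 0.0000 0.0000 0.0000]
Step 1: x=[6.0000 9.9600 12.9600 15.0800] v=[0.0000 -0.4000 -0.4000 0.8000]
Step 2: x=[5.9984 9.8816 12.8848 15.2352] v=[-0.0160 -0.7840 -0.7520 1.5520]
Step 3: x=[5.9921 9.7680 12.7835 15.4564] v=[-0.0627 -1.1360 -1.0131 2.2118]
Step 4: x=[5.9769 9.6240 12.6685 15.7307] v=[-0.1523 -1.4402 -1.1501 2.7426]
Step 5: x=[5.9476 9.4559 12.5542 16.0425] v=[-0.2935 -1.6812 -1.1430 3.1177]
Step 6: x=[5.8986 9.2714 12.4555 16.3747] v=[-0.4902 -1.8452 -0.9870 3.3224]

Answer: 5.8986 9.2714 12.4555 16.3747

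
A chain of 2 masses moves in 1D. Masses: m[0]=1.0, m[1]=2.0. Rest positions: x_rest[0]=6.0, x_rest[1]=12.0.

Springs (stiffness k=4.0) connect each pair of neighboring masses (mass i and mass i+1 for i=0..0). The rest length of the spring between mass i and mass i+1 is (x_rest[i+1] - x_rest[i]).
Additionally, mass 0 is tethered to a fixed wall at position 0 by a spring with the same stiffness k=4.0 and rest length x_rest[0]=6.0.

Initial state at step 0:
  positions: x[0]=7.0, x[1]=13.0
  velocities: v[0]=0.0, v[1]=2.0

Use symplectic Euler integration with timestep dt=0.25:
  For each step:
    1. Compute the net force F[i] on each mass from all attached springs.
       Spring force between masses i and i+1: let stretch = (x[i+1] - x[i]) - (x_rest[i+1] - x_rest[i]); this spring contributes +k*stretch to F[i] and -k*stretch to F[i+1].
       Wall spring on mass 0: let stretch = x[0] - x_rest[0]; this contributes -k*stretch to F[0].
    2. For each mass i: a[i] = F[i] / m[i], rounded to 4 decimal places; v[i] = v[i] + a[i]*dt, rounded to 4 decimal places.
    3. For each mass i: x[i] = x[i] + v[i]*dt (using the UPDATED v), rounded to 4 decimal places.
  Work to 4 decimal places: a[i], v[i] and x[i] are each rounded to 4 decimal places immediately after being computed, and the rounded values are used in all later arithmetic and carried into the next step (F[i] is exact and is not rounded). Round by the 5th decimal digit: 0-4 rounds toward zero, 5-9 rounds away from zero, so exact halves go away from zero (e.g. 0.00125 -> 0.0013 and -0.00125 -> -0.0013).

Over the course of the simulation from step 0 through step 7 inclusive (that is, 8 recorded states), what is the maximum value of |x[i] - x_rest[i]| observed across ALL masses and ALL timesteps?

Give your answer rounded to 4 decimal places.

Step 0: x=[7.0000 13.0000] v=[0.0000 2.0000]
Step 1: x=[6.7500 13.5000] v=[-1.0000 2.0000]
Step 2: x=[6.5000 13.9063] v=[-1.0000 1.6250]
Step 3: x=[6.4766 14.1368] v=[-0.0937 0.9219]
Step 4: x=[6.7491 14.1598] v=[1.0899 0.0918]
Step 5: x=[7.1870 14.0064] v=[1.7515 -0.6136]
Step 6: x=[7.5330 13.7506] v=[1.3839 -1.0233]
Step 7: x=[7.5501 13.4676] v=[0.0685 -1.1321]
Max displacement = 2.1598

Answer: 2.1598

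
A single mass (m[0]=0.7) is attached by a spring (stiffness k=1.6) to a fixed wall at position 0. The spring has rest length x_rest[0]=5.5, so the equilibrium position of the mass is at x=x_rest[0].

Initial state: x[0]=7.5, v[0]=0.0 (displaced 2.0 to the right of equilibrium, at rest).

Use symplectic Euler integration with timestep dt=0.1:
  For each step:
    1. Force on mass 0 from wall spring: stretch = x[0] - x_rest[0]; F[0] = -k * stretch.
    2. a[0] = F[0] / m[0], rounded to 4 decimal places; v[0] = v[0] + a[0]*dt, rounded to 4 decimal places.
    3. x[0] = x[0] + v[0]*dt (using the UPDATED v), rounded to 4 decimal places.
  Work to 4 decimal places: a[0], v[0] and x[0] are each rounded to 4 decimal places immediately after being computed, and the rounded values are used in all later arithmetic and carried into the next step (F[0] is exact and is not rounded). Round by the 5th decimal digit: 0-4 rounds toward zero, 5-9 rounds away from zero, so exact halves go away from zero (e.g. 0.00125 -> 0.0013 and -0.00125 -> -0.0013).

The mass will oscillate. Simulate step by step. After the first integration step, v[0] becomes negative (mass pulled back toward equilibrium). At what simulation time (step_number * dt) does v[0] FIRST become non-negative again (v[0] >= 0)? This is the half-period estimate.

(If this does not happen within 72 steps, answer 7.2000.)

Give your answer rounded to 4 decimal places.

Step 0: x=[7.5000] v=[0.0000]
Step 1: x=[7.4543] v=[-0.4571]
Step 2: x=[7.3639] v=[-0.9038]
Step 3: x=[7.2309] v=[-1.3298]
Step 4: x=[7.0584] v=[-1.7254]
Step 5: x=[6.8502] v=[-2.0816]
Step 6: x=[6.6112] v=[-2.3902]
Step 7: x=[6.3468] v=[-2.6442]
Step 8: x=[6.0630] v=[-2.8378]
Step 9: x=[5.7664] v=[-2.9665]
Step 10: x=[5.4637] v=[-3.0274]
Step 11: x=[5.1618] v=[-3.0191]
Step 12: x=[4.8676] v=[-2.9418]
Step 13: x=[4.5879] v=[-2.7973]
Step 14: x=[4.3290] v=[-2.5888]
Step 15: x=[4.0969] v=[-2.3211]
Step 16: x=[3.8969] v=[-2.0004]
Step 17: x=[3.7335] v=[-1.6340]
Step 18: x=[3.6105] v=[-1.2302]
Step 19: x=[3.5307] v=[-0.7983]
Step 20: x=[3.4959] v=[-0.3482]
Step 21: x=[3.5069] v=[0.1099]
First v>=0 after going negative at step 21, time=2.1000

Answer: 2.1000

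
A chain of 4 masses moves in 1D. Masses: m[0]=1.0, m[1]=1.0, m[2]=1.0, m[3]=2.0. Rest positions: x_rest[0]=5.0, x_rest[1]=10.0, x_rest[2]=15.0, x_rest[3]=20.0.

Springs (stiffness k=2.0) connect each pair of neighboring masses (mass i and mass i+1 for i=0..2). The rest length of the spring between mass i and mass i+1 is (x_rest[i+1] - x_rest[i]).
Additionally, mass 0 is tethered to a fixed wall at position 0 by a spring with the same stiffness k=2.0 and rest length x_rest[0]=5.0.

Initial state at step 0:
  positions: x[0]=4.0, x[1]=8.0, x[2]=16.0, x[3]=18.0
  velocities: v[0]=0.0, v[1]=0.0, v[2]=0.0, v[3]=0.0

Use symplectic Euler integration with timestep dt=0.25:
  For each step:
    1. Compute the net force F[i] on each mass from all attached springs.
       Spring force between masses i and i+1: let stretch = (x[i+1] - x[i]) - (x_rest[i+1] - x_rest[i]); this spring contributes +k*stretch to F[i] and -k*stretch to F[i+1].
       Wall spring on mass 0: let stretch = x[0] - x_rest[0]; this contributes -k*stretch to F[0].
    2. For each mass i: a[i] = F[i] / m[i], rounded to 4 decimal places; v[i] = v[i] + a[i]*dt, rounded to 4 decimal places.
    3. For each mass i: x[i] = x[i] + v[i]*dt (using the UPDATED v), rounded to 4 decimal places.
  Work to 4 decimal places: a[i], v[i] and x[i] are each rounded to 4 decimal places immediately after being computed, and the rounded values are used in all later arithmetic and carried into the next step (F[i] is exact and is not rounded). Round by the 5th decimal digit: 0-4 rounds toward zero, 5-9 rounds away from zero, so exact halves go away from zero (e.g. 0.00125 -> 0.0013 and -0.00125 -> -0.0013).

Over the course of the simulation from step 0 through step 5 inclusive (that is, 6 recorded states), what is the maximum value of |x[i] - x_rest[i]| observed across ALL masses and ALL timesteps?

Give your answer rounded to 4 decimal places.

Answer: 3.2169

Derivation:
Step 0: x=[4.0000 8.0000 16.0000 18.0000] v=[0.0000 0.0000 0.0000 0.0000]
Step 1: x=[4.0000 8.5000 15.2500 18.1875] v=[0.0000 2.0000 -3.0000 0.7500]
Step 2: x=[4.0625 9.2813 14.0234 18.5039] v=[0.2500 3.1250 -4.9063 1.2656]
Step 3: x=[4.2696 10.0030 12.7641 18.8528] v=[0.8282 2.8867 -5.0371 1.3955]
Step 4: x=[4.6596 10.3532 11.9208 19.1336] v=[1.5601 1.4006 -3.3733 1.1233]
Step 5: x=[5.1789 10.1876 11.7831 19.2761] v=[2.0771 -0.6624 -0.5507 0.5701]
Max displacement = 3.2169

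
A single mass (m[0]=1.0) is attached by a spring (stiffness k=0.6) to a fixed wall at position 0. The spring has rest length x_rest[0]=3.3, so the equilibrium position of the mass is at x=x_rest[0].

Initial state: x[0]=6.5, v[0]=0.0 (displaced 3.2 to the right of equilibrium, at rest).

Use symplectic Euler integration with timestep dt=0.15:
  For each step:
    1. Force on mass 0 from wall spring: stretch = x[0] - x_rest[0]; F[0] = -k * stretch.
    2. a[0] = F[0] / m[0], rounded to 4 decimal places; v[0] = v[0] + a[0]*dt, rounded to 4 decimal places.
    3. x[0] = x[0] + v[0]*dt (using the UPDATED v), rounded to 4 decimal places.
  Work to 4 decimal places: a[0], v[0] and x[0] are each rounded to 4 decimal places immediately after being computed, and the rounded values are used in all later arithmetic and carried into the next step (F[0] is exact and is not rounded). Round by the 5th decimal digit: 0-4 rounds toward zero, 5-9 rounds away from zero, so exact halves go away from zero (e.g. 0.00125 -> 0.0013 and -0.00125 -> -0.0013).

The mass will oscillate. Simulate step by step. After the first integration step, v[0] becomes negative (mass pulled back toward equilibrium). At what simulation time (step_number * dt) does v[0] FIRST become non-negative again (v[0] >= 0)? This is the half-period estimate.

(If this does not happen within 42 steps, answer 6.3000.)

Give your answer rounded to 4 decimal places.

Answer: 4.2000

Derivation:
Step 0: x=[6.5000] v=[0.0000]
Step 1: x=[6.4568] v=[-0.2880]
Step 2: x=[6.3710] v=[-0.5721]
Step 3: x=[6.2437] v=[-0.8485]
Step 4: x=[6.0767] v=[-1.1134]
Step 5: x=[5.8722] v=[-1.3633]
Step 6: x=[5.6330] v=[-1.5948]
Step 7: x=[5.3623] v=[-1.8048]
Step 8: x=[5.0637] v=[-1.9904]
Step 9: x=[4.7413] v=[-2.1491]
Step 10: x=[4.3995] v=[-2.2788]
Step 11: x=[4.0428] v=[-2.3778]
Step 12: x=[3.6761] v=[-2.4447]
Step 13: x=[3.3043] v=[-2.4786]
Step 14: x=[2.9325] v=[-2.4790]
Step 15: x=[2.5656] v=[-2.4459]
Step 16: x=[2.2086] v=[-2.3798]
Step 17: x=[1.8664] v=[-2.2816]
Step 18: x=[1.5435] v=[-2.1526]
Step 19: x=[1.2443] v=[-1.9945]
Step 20: x=[0.9729] v=[-1.8095]
Step 21: x=[0.7329] v=[-1.6001]
Step 22: x=[0.5275] v=[-1.3691]
Step 23: x=[0.3596] v=[-1.1196]
Step 24: x=[0.2314] v=[-0.8550]
Step 25: x=[0.1446] v=[-0.5788]
Step 26: x=[0.1004] v=[-0.2948]
Step 27: x=[0.0994] v=[-0.0068]
Step 28: x=[0.1416] v=[0.2813]
First v>=0 after going negative at step 28, time=4.2000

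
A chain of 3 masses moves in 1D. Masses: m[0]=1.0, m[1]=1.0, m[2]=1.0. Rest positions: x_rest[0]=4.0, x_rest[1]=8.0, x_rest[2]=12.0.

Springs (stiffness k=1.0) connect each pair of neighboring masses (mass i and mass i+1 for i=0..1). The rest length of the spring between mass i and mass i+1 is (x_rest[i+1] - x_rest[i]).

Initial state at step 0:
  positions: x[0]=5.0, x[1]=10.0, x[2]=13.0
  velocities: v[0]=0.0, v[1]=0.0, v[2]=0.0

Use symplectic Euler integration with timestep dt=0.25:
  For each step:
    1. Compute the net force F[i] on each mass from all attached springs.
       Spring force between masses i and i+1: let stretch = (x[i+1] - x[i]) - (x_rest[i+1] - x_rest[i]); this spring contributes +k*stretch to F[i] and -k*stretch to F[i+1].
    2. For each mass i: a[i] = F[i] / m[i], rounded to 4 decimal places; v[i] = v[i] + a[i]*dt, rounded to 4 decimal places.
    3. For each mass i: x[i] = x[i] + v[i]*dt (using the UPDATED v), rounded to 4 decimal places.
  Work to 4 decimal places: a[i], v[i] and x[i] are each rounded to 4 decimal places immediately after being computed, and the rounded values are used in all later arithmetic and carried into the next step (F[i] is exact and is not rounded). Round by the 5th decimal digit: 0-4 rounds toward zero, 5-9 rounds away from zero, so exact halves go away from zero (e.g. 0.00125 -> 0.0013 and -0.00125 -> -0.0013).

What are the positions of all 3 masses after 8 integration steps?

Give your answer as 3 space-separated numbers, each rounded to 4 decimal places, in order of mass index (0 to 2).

Step 0: x=[5.0000 10.0000 13.0000] v=[0.0000 0.0000 0.0000]
Step 1: x=[5.0625 9.8750 13.0625] v=[0.2500 -0.5000 0.2500]
Step 2: x=[5.1758 9.6484 13.1758] v=[0.4531 -0.9063 0.4531]
Step 3: x=[5.3186 9.3628 13.3186] v=[0.5713 -1.1426 0.5713]
Step 4: x=[5.4642 9.0716 13.4642] v=[0.5824 -1.1647 0.5824]
Step 5: x=[5.5853 8.8295 13.5853] v=[0.4843 -0.9684 0.4843]
Step 6: x=[5.6592 8.6819 13.6592] v=[0.2954 -0.5905 0.2954]
Step 7: x=[5.6720 8.6564 13.6720] v=[0.0511 -0.1019 0.0511]
Step 8: x=[5.6213 8.7579 13.6213] v=[-0.2028 0.4059 -0.2028]

Answer: 5.6213 8.7579 13.6213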